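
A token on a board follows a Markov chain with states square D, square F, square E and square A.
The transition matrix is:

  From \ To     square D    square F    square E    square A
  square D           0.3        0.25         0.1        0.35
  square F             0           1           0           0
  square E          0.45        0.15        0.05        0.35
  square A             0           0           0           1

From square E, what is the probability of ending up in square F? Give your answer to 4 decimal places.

0.3508

Let h(s) be the probability of absorption at square F starting from transient state s. Then h(square F) = 1 and h(square A) = 0. By first-step analysis:
h(square D) = 0.3·h(square D) + 0.25·1 + 0.1·h(square E) + 0.35·0
h(square E) = 0.45·h(square D) + 0.15·1 + 0.05·h(square E) + 0.35·0
Solving: h(square D) = 0.4073, h(square E) = 0.3508.
Starting from square E, the probability is 0.3508.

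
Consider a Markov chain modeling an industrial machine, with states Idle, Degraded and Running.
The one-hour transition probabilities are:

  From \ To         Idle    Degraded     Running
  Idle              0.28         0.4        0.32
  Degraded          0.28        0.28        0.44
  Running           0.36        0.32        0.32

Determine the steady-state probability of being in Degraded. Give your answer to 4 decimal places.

0.3314

Let the stationary distribution be π with π = πP and π_1 + π_2 + π_3 = 1.
π_1 = 0.28·π_1 + 0.28·π_2 + 0.36·π_3
π_2 = 0.4·π_1 + 0.28·π_2 + 0.32·π_3
Solving with the normalization constraint gives π = (0.3088, 0.3314, 0.3598).
So the stationary probability of Degraded is 0.3314.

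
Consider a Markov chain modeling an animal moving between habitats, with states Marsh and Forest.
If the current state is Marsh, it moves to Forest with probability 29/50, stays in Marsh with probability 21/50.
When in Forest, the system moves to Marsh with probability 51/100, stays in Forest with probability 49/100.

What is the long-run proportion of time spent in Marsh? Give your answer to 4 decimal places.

Let the stationary distribution be π with π = πP and π_1 + π_2 = 1.
π_1 = 0.42·π_1 + 0.51·π_2
Solving with the normalization constraint gives π = (0.4679, 0.5321).
So the stationary probability of Marsh is 0.4679.

0.4679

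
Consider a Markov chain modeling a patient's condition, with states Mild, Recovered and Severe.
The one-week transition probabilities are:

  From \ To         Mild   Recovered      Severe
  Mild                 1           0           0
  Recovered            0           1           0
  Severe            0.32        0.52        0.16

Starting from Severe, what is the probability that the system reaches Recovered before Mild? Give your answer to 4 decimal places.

Let h(s) be the probability of absorption at Recovered starting from transient state s. Then h(Recovered) = 1 and h(Mild) = 0. By first-step analysis:
h(Severe) = 0.32·0 + 0.52·1 + 0.16·h(Severe)
Solving: h(Severe) = 0.6190.
Starting from Severe, the probability is 0.6190.

0.6190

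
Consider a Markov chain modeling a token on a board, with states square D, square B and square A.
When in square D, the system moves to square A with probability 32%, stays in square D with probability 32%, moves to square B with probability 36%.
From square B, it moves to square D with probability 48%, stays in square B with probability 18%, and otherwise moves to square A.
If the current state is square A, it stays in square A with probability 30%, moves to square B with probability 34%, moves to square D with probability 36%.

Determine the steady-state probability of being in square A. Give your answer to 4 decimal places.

0.3196

Let the stationary distribution be π with π = πP and π_1 + π_2 + π_3 = 1.
π_1 = 0.32·π_1 + 0.48·π_2 + 0.36·π_3
π_2 = 0.36·π_1 + 0.18·π_2 + 0.34·π_3
Solving with the normalization constraint gives π = (0.3807, 0.2997, 0.3196).
So the stationary probability of square A is 0.3196.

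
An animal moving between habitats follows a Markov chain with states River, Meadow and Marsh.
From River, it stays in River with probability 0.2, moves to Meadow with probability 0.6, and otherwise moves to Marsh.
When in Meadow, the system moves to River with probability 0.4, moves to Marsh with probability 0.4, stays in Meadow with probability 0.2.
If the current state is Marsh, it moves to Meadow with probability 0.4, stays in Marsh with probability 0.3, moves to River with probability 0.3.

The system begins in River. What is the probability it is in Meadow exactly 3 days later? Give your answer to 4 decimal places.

Propagate the distribution vector 3 days from River.
After 0 days: (1.0000, 0.0000, 0.0000)
After 1 day: (0.2000, 0.6000, 0.2000)
After 2 days: (0.3400, 0.3200, 0.3400)
After 3 days: (0.2980, 0.4040, 0.2980)
P(in Meadow after 3 days) = 0.4040

0.4040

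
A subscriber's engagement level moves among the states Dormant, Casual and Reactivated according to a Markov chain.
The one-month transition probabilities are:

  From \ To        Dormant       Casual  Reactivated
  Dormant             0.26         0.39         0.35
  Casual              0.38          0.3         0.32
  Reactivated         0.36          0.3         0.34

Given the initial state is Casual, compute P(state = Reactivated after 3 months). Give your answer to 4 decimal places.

Propagate the distribution vector 3 months from Casual.
After 0 months: (0.0000, 1.0000, 0.0000)
After 1 month: (0.3800, 0.3000, 0.3200)
After 2 months: (0.3280, 0.3342, 0.3378)
After 3 months: (0.3339, 0.3295, 0.3366)
P(in Reactivated after 3 months) = 0.3366

0.3366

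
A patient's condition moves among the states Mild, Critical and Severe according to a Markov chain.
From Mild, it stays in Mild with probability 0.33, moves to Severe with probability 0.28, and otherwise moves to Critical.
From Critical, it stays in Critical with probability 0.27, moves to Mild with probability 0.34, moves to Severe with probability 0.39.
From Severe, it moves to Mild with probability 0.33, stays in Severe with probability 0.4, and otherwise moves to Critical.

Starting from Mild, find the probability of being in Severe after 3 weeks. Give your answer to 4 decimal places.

0.3568

Propagate the distribution vector 3 weeks from Mild.
After 0 weeks: (1.0000, 0.0000, 0.0000)
After 1 week: (0.3300, 0.3900, 0.2800)
After 2 weeks: (0.3339, 0.3096, 0.3565)
After 3 weeks: (0.3331, 0.3101, 0.3568)
P(in Severe after 3 weeks) = 0.3568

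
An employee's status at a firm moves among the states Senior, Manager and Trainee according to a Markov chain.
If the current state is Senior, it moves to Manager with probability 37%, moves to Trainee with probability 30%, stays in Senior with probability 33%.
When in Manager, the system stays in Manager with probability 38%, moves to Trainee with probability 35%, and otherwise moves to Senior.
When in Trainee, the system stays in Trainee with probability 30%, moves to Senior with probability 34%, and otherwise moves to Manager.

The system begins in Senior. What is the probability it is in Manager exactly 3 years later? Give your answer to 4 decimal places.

Propagate the distribution vector 3 years from Senior.
After 0 years: (1.0000, 0.0000, 0.0000)
After 1 year: (0.3300, 0.3700, 0.3000)
After 2 years: (0.3108, 0.3707, 0.3185)
After 3 years: (0.3109, 0.3705, 0.3185)
P(in Manager after 3 years) = 0.3705

0.3705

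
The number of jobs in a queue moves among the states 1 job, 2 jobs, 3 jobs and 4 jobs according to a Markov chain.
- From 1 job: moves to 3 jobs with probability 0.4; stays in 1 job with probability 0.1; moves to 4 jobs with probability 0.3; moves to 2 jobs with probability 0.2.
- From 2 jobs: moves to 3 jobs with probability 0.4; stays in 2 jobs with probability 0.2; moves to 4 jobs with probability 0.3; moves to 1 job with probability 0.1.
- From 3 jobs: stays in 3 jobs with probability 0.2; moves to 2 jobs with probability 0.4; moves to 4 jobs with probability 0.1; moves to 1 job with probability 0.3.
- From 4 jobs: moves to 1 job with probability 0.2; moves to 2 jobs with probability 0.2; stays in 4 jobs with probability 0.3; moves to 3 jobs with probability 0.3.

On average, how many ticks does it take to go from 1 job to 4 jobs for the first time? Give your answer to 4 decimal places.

4.2857

Let t(s) be the expected number of ticks to first reach 4 jobs from state s, with t(4 jobs) = 0. Conditioning on the first tick:
t(1 job) = 1 + 0.1·t(1 job) + 0.2·t(2 jobs) + 0.4·t(3 jobs)
t(2 jobs) = 1 + 0.1·t(1 job) + 0.2·t(2 jobs) + 0.4·t(3 jobs)
t(3 jobs) = 1 + 0.3·t(1 job) + 0.4·t(2 jobs) + 0.2·t(3 jobs)
Solving: t(1 job) = 4.2857, t(2 jobs) = 4.2857, t(3 jobs) = 5.0000.
Expected ticks from 1 job to 4 jobs: 4.2857.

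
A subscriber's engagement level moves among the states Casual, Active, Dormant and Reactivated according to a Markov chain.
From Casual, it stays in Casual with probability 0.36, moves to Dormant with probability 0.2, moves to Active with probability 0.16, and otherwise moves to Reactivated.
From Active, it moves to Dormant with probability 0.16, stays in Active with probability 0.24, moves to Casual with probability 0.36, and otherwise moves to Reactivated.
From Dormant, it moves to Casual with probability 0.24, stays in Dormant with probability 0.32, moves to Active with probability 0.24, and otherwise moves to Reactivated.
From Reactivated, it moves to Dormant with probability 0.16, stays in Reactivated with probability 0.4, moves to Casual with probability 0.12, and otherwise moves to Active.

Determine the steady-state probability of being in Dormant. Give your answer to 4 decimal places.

Let the stationary distribution be π with π = πP and π_1 + π_2 + π_3 + π_4 = 1.
π_1 = 0.36·π_1 + 0.36·π_2 + 0.24·π_3 + 0.12·π_4
π_2 = 0.16·π_1 + 0.24·π_2 + 0.24·π_3 + 0.32·π_4
π_3 = 0.2·π_1 + 0.16·π_2 + 0.32·π_3 + 0.16·π_4
Solving with the normalization constraint gives π = (0.2663, 0.2418, 0.2032, 0.2887).
So the stationary probability of Dormant is 0.2032.

0.2032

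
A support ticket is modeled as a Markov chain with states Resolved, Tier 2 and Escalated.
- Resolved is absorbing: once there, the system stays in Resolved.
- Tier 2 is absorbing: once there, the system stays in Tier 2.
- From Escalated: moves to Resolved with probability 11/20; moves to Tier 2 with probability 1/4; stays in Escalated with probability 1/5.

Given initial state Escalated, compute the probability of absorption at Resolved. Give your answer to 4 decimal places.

0.6875

Let h(s) be the probability of absorption at Resolved starting from transient state s. Then h(Resolved) = 1 and h(Tier 2) = 0. By first-step analysis:
h(Escalated) = 0.55·1 + 0.25·0 + 0.2·h(Escalated)
Solving: h(Escalated) = 0.6875.
Starting from Escalated, the probability is 0.6875.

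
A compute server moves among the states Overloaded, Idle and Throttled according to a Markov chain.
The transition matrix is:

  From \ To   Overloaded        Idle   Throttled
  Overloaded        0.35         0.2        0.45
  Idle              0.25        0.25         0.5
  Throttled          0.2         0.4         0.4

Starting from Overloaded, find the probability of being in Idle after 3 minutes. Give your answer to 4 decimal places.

0.3025

Propagate the distribution vector 3 minutes from Overloaded.
After 0 minutes: (1.0000, 0.0000, 0.0000)
After 1 minute: (0.3500, 0.2000, 0.4500)
After 2 minutes: (0.2625, 0.3000, 0.4375)
After 3 minutes: (0.2544, 0.3025, 0.4431)
P(in Idle after 3 minutes) = 0.3025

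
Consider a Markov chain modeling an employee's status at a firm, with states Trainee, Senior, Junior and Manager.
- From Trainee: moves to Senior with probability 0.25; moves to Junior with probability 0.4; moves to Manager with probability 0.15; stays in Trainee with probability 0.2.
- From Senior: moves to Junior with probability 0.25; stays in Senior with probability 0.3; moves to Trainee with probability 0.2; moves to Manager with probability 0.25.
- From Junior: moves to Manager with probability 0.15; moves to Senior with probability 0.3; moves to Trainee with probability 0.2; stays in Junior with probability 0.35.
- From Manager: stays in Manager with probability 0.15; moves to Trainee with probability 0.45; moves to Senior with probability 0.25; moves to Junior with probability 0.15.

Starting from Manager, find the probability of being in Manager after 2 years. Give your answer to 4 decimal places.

0.1750

Propagate the distribution vector 2 years from Manager.
After 0 years: (0.0000, 0.0000, 0.0000, 1.0000)
After 1 year: (0.4500, 0.2500, 0.1500, 0.1500)
After 2 years: (0.2375, 0.2700, 0.3175, 0.1750)
P(in Manager after 2 years) = 0.1750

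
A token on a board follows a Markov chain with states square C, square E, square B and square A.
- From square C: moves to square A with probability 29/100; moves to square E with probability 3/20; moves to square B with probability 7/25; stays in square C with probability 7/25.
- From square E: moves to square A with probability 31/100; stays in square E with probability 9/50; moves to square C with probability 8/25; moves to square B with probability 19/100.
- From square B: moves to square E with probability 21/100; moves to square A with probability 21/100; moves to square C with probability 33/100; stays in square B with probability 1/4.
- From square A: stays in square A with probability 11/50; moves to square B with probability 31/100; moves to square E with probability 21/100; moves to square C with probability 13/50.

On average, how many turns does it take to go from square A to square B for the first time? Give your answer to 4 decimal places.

Let t(s) be the expected number of turns to first reach square B from state s, with t(square B) = 0. Conditioning on the first turn:
t(square C) = 1 + 0.28·t(square C) + 0.15·t(square E) + 0.29·t(square A)
t(square E) = 1 + 0.32·t(square C) + 0.18·t(square E) + 0.31·t(square A)
t(square A) = 1 + 0.26·t(square C) + 0.21·t(square E) + 0.22·t(square A)
Solving: t(square C) = 3.6659, t(square E) = 4.0043, t(square A) = 3.5821.
Expected turns from square A to square B: 3.5821.

3.5821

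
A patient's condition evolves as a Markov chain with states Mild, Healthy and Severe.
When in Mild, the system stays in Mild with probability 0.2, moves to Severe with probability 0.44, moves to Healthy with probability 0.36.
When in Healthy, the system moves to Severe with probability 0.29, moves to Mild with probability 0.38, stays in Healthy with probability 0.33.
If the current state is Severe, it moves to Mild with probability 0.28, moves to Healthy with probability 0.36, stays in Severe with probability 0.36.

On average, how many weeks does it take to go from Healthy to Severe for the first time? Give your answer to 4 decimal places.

Let t(s) be the expected number of weeks to first reach Severe from state s, with t(Severe) = 0. Conditioning on the first week:
t(Mild) = 1 + 0.2·t(Mild) + 0.36·t(Healthy)
t(Healthy) = 1 + 0.38·t(Mild) + 0.33·t(Healthy)
Solving: t(Mild) = 2.5802, t(Healthy) = 2.9559.
Expected weeks from Healthy to Severe: 2.9559.

2.9559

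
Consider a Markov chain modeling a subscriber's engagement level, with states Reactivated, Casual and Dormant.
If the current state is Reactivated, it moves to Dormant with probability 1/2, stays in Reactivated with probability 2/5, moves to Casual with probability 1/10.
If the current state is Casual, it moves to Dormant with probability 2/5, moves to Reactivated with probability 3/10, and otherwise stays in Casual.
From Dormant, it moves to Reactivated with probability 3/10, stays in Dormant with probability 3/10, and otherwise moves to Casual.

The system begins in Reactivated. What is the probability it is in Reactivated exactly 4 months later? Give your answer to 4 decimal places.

0.3334

Propagate the distribution vector 4 months from Reactivated.
After 0 months: (1.0000, 0.0000, 0.0000)
After 1 month: (0.4000, 0.1000, 0.5000)
After 2 months: (0.3400, 0.2700, 0.3900)
After 3 months: (0.3340, 0.2710, 0.3950)
After 4 months: (0.3334, 0.2727, 0.3939)
P(in Reactivated after 4 months) = 0.3334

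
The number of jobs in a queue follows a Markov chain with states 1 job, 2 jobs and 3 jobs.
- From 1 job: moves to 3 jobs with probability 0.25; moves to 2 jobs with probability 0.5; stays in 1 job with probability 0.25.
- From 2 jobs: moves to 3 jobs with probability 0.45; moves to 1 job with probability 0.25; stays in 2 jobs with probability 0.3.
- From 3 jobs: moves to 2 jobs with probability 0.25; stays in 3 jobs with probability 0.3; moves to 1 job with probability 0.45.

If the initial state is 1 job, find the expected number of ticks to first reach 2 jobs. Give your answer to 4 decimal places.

Let t(s) be the expected number of ticks to first reach 2 jobs from state s, with t(2 jobs) = 0. Conditioning on the first tick:
t(1 job) = 1 + 0.25·t(1 job) + 0.25·t(3 jobs)
t(3 jobs) = 1 + 0.45·t(1 job) + 0.3·t(3 jobs)
Solving: t(1 job) = 2.3030, t(3 jobs) = 2.9091.
Expected ticks from 1 job to 2 jobs: 2.3030.

2.3030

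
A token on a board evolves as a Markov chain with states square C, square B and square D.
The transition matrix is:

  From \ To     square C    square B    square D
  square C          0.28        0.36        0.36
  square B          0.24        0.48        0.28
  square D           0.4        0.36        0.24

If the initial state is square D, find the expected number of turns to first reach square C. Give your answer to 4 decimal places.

2.9891

Let t(s) be the expected number of turns to first reach square C from state s, with t(square C) = 0. Conditioning on the first turn:
t(square B) = 1 + 0.48·t(square B) + 0.28·t(square D)
t(square D) = 1 + 0.36·t(square B) + 0.24·t(square D)
Solving: t(square B) = 3.5326, t(square D) = 2.9891.
Expected turns from square D to square C: 2.9891.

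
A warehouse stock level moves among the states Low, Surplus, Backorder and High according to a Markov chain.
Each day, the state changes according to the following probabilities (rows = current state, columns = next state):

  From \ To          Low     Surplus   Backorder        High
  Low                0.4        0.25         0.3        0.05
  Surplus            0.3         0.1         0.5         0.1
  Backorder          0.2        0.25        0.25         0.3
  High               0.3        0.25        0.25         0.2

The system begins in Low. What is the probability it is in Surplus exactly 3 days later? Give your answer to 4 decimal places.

Propagate the distribution vector 3 days from Low.
After 0 days: (1.0000, 0.0000, 0.0000, 0.0000)
After 1 day: (0.4000, 0.2500, 0.3000, 0.0500)
After 2 days: (0.3100, 0.2125, 0.3325, 0.1450)
After 3 days: (0.2978, 0.2181, 0.3186, 0.1655)
P(in Surplus after 3 days) = 0.2181

0.2181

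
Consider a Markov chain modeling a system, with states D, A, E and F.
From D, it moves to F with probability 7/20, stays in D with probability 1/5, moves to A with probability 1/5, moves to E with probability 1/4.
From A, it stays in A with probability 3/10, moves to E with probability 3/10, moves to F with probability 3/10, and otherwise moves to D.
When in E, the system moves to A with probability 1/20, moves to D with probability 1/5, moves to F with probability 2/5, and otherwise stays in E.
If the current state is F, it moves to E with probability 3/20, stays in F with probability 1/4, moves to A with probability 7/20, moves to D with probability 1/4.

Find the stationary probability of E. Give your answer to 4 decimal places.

Let the stationary distribution be π with π = πP and π_1 + π_2 + π_3 + π_4 = 1.
π_1 = 0.2·π_1 + 0.1·π_2 + 0.2·π_3 + 0.25·π_4
π_2 = 0.2·π_1 + 0.3·π_2 + 0.05·π_3 + 0.35·π_4
π_3 = 0.25·π_1 + 0.3·π_2 + 0.35·π_3 + 0.15·π_4
Solving with the normalization constraint gives π = (0.1927, 0.2329, 0.2552, 0.3192).
So the stationary probability of E is 0.2552.

0.2552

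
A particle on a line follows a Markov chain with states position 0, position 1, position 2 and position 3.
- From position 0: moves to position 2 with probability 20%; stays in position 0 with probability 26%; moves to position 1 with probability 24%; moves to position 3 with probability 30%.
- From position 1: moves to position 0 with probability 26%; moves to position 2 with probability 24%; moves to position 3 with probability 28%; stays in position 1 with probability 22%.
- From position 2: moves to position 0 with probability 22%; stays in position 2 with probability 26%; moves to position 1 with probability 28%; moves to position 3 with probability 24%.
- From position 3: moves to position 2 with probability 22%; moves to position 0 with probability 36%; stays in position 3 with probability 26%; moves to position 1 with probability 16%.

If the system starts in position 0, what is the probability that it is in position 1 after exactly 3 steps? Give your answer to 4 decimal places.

Propagate the distribution vector 3 steps from position 0.
After 0 steps: (1.0000, 0.0000, 0.0000, 0.0000)
After 1 step: (0.2600, 0.2400, 0.2000, 0.3000)
After 2 steps: (0.2820, 0.2192, 0.2276, 0.2712)
After 3 steps: (0.2780, 0.2230, 0.2278, 0.2711)
P(in position 1 after 3 steps) = 0.2230

0.2230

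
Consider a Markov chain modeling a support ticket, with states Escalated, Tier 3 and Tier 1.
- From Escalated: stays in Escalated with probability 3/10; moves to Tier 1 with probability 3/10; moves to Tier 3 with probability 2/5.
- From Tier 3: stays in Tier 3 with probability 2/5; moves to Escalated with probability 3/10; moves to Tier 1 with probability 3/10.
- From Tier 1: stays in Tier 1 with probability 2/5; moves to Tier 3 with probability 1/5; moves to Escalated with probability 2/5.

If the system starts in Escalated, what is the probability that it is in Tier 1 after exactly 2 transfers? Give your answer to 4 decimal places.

0.3300

Sum over the intermediate state after 1 transfer:
P = P(Escalated→Escalated)·P(Escalated→Tier 1) + P(Escalated→Tier 3)·P(Tier 3→Tier 1) + P(Escalated→Tier 1)·P(Tier 1→Tier 1)
  = 0.3×0.3 + 0.4×0.3 + 0.3×0.4
  = 0.0900 + 0.1200 + 0.1200 = 0.3300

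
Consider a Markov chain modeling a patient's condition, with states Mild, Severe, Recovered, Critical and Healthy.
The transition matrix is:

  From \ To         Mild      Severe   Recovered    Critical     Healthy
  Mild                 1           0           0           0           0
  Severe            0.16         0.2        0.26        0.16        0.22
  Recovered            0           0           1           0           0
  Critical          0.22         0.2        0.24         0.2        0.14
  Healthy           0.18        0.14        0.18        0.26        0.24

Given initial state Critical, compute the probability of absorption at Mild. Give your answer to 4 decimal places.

0.4635

Let h(s) be the probability of absorption at Mild starting from transient state s. Then h(Mild) = 1 and h(Recovered) = 0. By first-step analysis:
h(Severe) = 0.16·1 + 0.2·h(Severe) + 0.26·0 + 0.16·h(Critical) + 0.22·h(Healthy)
h(Critical) = 0.22·1 + 0.2·h(Severe) + 0.24·0 + 0.2·h(Critical) + 0.14·h(Healthy)
h(Healthy) = 0.18·1 + 0.14·h(Severe) + 0.18·0 + 0.26·h(Critical) + 0.24·h(Healthy)
Solving: h(Severe) = 0.4229, h(Critical) = 0.4635, h(Healthy) = 0.4733.
Starting from Critical, the probability is 0.4635.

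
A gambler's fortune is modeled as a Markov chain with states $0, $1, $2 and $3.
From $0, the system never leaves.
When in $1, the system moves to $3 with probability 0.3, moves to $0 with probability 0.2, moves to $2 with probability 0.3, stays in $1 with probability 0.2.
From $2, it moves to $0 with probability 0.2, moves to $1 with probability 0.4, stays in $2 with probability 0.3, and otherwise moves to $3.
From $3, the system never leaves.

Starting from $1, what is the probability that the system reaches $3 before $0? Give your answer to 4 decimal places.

0.5455

Let h(s) be the probability of absorption at $3 starting from transient state s. Then h($3) = 1 and h($0) = 0. By first-step analysis:
h($1) = 0.2·0 + 0.2·h($1) + 0.3·h($2) + 0.3·1
h($2) = 0.2·0 + 0.4·h($1) + 0.3·h($2) + 0.1·1
Solving: h($1) = 0.5455, h($2) = 0.4545.
Starting from $1, the probability is 0.5455.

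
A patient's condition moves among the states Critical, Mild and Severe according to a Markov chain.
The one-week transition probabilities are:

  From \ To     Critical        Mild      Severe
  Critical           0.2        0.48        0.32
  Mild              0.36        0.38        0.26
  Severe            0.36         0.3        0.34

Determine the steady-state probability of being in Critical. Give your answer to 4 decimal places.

0.3103

Let the stationary distribution be π with π = πP and π_1 + π_2 + π_3 = 1.
π_1 = 0.2·π_1 + 0.36·π_2 + 0.36·π_3
π_2 = 0.48·π_1 + 0.38·π_2 + 0.3·π_3
Solving with the normalization constraint gives π = (0.3103, 0.3868, 0.3028).
So the stationary probability of Critical is 0.3103.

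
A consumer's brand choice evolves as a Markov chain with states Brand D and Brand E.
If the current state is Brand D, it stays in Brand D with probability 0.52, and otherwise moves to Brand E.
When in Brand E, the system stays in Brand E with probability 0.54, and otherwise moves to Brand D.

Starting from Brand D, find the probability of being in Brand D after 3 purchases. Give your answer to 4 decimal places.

0.4895

Propagate the distribution vector 3 purchases from Brand D.
After 0 purchases: (1.0000, 0.0000)
After 1 purchase: (0.5200, 0.4800)
After 2 purchases: (0.4912, 0.5088)
After 3 purchases: (0.4895, 0.5105)
P(in Brand D after 3 purchases) = 0.4895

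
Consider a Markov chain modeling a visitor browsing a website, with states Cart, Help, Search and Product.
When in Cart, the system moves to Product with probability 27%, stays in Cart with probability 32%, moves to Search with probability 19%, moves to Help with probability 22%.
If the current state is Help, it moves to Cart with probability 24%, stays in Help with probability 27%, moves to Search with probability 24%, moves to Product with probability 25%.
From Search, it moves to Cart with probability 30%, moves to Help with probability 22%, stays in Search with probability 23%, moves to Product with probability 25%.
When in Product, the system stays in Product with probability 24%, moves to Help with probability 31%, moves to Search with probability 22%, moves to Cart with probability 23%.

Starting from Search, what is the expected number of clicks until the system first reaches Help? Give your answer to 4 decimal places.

4.1188

Let t(s) be the expected number of clicks to first reach Help from state s, with t(Help) = 0. Conditioning on the first click:
t(Cart) = 1 + 0.32·t(Cart) + 0.19·t(Search) + 0.27·t(Product)
t(Search) = 1 + 0.3·t(Cart) + 0.23·t(Search) + 0.25·t(Product)
t(Product) = 1 + 0.23·t(Cart) + 0.22·t(Search) + 0.24·t(Product)
Solving: t(Cart) = 4.1113, t(Search) = 4.1188, t(Product) = 3.7523.
Expected clicks from Search to Help: 4.1188.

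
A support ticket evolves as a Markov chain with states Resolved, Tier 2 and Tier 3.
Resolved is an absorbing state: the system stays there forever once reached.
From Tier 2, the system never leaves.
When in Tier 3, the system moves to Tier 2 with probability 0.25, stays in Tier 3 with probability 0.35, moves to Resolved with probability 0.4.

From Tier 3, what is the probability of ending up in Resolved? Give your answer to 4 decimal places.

Let h(s) be the probability of absorption at Resolved starting from transient state s. Then h(Resolved) = 1 and h(Tier 2) = 0. By first-step analysis:
h(Tier 3) = 0.4·1 + 0.25·0 + 0.35·h(Tier 3)
Solving: h(Tier 3) = 0.6154.
Starting from Tier 3, the probability is 0.6154.

0.6154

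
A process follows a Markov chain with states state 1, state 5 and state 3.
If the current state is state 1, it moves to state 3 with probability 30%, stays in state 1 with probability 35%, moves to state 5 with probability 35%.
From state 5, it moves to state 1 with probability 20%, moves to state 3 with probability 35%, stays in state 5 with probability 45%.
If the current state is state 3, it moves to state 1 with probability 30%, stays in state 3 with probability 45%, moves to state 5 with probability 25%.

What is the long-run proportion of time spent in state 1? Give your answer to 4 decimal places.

0.2792

Let the stationary distribution be π with π = πP and π_1 + π_2 + π_3 = 1.
π_1 = 0.35·π_1 + 0.2·π_2 + 0.3·π_3
π_2 = 0.35·π_1 + 0.45·π_2 + 0.25·π_3
Solving with the normalization constraint gives π = (0.2792, 0.3474, 0.3734).
So the stationary probability of state 1 is 0.2792.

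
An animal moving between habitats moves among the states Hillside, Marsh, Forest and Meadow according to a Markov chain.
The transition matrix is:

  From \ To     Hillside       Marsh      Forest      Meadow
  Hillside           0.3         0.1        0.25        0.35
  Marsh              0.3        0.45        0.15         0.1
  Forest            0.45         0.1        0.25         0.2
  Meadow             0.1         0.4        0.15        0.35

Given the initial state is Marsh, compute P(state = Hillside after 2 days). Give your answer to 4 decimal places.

Propagate the distribution vector 2 days from Marsh.
After 0 days: (0.0000, 1.0000, 0.0000, 0.0000)
After 1 day: (0.3000, 0.4500, 0.1500, 0.1000)
After 2 days: (0.3025, 0.2875, 0.1950, 0.2150)
P(in Hillside after 2 days) = 0.3025

0.3025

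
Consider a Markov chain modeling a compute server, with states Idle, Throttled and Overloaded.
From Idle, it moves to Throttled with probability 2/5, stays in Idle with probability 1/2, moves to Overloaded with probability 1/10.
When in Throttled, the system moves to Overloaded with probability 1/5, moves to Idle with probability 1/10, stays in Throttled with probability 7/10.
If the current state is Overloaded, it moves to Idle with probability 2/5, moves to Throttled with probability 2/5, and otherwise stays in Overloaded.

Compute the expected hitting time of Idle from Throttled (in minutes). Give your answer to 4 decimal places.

6.2500

Let t(s) be the expected number of minutes to first reach Idle from state s, with t(Idle) = 0. Conditioning on the first minute:
t(Throttled) = 1 + 0.7·t(Throttled) + 0.2·t(Overloaded)
t(Overloaded) = 1 + 0.4·t(Throttled) + 0.2·t(Overloaded)
Solving: t(Throttled) = 6.2500, t(Overloaded) = 4.3750.
Expected minutes from Throttled to Idle: 6.2500.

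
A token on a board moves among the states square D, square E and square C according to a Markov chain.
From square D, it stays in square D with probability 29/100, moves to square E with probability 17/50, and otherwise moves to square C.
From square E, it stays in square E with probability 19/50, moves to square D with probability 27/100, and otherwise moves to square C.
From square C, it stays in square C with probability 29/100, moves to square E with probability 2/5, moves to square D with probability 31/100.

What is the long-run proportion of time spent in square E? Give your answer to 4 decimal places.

Let the stationary distribution be π with π = πP and π_1 + π_2 + π_3 = 1.
π_1 = 0.29·π_1 + 0.27·π_2 + 0.31·π_3
π_2 = 0.34·π_1 + 0.38·π_2 + 0.4·π_3
Solving with the normalization constraint gives π = (0.2892, 0.3751, 0.3356).
So the stationary probability of square E is 0.3751.

0.3751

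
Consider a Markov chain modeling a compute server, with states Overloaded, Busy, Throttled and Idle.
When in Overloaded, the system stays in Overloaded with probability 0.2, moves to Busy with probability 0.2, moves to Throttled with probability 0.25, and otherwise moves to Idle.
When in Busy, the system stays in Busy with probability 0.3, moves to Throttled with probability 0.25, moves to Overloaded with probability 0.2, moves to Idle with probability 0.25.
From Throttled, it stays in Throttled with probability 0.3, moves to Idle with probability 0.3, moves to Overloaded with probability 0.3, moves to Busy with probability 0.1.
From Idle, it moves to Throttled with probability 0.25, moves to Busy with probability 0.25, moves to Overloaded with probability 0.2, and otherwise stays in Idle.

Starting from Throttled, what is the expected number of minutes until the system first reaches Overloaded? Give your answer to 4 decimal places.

3.9535

Let t(s) be the expected number of minutes to first reach Overloaded from state s, with t(Overloaded) = 0. Conditioning on the first minute:
t(Busy) = 1 + 0.3·t(Busy) + 0.25·t(Throttled) + 0.25·t(Idle)
t(Throttled) = 1 + 0.1·t(Busy) + 0.3·t(Throttled) + 0.3·t(Idle)
t(Idle) = 1 + 0.25·t(Busy) + 0.25·t(Throttled) + 0.3·t(Idle)
Solving: t(Busy) = 4.4186, t(Throttled) = 3.9535, t(Idle) = 4.4186.
Expected minutes from Throttled to Overloaded: 3.9535.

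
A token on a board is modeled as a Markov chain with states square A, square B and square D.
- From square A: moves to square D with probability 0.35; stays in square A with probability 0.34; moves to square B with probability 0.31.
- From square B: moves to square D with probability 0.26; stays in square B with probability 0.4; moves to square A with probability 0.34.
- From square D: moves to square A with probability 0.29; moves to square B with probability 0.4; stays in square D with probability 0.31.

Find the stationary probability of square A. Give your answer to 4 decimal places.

0.3248

Let the stationary distribution be π with π = πP and π_1 + π_2 + π_3 = 1.
π_1 = 0.34·π_1 + 0.34·π_2 + 0.29·π_3
π_2 = 0.31·π_1 + 0.4·π_2 + 0.4·π_3
Solving with the normalization constraint gives π = (0.3248, 0.3708, 0.3045).
So the stationary probability of square A is 0.3248.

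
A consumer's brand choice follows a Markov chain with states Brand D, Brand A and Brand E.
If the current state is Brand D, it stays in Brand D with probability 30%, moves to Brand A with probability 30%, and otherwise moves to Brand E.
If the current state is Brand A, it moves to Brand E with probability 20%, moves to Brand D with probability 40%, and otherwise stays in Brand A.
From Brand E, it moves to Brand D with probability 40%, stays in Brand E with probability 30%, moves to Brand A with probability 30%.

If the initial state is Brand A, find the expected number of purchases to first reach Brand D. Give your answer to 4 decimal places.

2.5000

Let t(s) be the expected number of purchases to first reach Brand D from state s, with t(Brand D) = 0. Conditioning on the first purchase:
t(Brand A) = 1 + 0.4·t(Brand A) + 0.2·t(Brand E)
t(Brand E) = 1 + 0.3·t(Brand A) + 0.3·t(Brand E)
Solving: t(Brand A) = 2.5000, t(Brand E) = 2.5000.
Expected purchases from Brand A to Brand D: 2.5000.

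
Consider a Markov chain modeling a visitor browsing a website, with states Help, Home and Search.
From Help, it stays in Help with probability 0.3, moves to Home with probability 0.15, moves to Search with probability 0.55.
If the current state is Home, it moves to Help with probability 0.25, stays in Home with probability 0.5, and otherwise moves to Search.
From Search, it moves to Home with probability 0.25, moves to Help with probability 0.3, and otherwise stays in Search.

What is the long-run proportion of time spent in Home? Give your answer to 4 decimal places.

Let the stationary distribution be π with π = πP and π_1 + π_2 + π_3 = 1.
π_1 = 0.3·π_1 + 0.25·π_2 + 0.3·π_3
π_2 = 0.15·π_1 + 0.5·π_2 + 0.25·π_3
Solving with the normalization constraint gives π = (0.2852, 0.2953, 0.4195).
So the stationary probability of Home is 0.2953.

0.2953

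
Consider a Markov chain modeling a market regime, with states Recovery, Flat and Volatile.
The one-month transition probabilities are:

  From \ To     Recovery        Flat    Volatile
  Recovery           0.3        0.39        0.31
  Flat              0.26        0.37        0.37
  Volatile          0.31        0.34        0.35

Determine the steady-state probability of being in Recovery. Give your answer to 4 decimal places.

0.2888

Let the stationary distribution be π with π = πP and π_1 + π_2 + π_3 = 1.
π_1 = 0.3·π_1 + 0.26·π_2 + 0.31·π_3
π_2 = 0.39·π_1 + 0.37·π_2 + 0.34·π_3
Solving with the normalization constraint gives π = (0.2888, 0.3654, 0.3458).
So the stationary probability of Recovery is 0.2888.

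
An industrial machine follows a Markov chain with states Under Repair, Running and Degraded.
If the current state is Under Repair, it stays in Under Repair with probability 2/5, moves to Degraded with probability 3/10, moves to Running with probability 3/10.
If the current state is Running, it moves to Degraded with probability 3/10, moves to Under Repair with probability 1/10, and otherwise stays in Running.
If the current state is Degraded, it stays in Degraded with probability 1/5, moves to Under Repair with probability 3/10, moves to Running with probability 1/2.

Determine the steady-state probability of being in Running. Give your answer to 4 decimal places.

0.5065

Let the stationary distribution be π with π = πP and π_1 + π_2 + π_3 = 1.
π_1 = 0.4·π_1 + 0.1·π_2 + 0.3·π_3
π_2 = 0.3·π_1 + 0.6·π_2 + 0.5·π_3
Solving with the normalization constraint gives π = (0.2208, 0.5065, 0.2727).
So the stationary probability of Running is 0.5065.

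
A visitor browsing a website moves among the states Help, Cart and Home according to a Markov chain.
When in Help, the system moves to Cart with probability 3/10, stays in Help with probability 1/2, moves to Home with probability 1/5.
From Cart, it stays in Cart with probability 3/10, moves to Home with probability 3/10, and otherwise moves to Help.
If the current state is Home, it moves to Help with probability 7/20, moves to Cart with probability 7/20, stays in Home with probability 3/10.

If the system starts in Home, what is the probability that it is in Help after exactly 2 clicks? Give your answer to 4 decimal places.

Sum over the intermediate state after 1 click:
P = P(Home→Help)·P(Help→Help) + P(Home→Cart)·P(Cart→Help) + P(Home→Home)·P(Home→Help)
  = 0.35×0.5 + 0.35×0.4 + 0.3×0.35
  = 0.1750 + 0.1400 + 0.1050 = 0.4200

0.4200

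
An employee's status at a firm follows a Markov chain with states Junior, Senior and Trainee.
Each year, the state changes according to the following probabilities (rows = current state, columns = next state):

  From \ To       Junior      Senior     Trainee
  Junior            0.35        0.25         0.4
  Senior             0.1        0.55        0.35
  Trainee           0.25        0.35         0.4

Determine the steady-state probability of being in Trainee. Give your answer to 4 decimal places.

0.3794

Let the stationary distribution be π with π = πP and π_1 + π_2 + π_3 = 1.
π_1 = 0.35·π_1 + 0.1·π_2 + 0.25·π_3
π_2 = 0.25·π_1 + 0.55·π_2 + 0.35·π_3
Solving with the normalization constraint gives π = (0.2092, 0.4113, 0.3794).
So the stationary probability of Trainee is 0.3794.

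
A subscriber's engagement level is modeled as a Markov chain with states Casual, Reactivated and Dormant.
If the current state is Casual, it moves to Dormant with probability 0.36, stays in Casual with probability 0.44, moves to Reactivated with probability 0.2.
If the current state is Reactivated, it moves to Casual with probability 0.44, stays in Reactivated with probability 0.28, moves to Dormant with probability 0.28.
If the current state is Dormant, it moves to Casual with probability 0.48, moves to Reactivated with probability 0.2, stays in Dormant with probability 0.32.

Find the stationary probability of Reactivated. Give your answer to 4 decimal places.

Let the stationary distribution be π with π = πP and π_1 + π_2 + π_3 = 1.
π_1 = 0.44·π_1 + 0.44·π_2 + 0.48·π_3
π_2 = 0.2·π_1 + 0.28·π_2 + 0.2·π_3
Solving with the normalization constraint gives π = (0.4532, 0.2174, 0.3294).
So the stationary probability of Reactivated is 0.2174.

0.2174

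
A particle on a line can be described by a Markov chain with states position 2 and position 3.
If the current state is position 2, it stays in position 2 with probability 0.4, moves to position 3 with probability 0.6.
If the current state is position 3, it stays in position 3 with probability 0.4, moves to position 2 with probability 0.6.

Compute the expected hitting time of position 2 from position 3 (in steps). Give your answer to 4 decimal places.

1.6667

Let t(s) be the expected number of steps to first reach position 2 from state s, with t(position 2) = 0. Conditioning on the first step:
t(position 3) = 1 + 0.4·t(position 3)
Solving: t(position 3) = 1.6667.
Expected steps from position 3 to position 2: 1.6667.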